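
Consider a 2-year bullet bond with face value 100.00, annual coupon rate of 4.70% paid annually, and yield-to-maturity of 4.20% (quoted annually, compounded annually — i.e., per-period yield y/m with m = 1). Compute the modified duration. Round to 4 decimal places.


Coupon per period c = face * coupon_rate / m = 4.700000
Periods per year m = 1; per-period yield y/m = 0.042000
Number of cashflows N = 2
Cashflows (t years, CF_t, discount factor 1/(1+y/m)^(m*t), PV):
  t = 1.0000: CF_t = 4.700000, DF = 0.959693, PV = 4.510557
  t = 2.0000: CF_t = 104.700000, DF = 0.921010, PV = 96.429795
Price P = sum_t PV_t = 100.940352
First compute Macaulay numerator sum_t t * PV_t:
  t * PV_t at t = 1.0000: 4.510557
  t * PV_t at t = 2.0000: 192.859590
Macaulay duration D = 197.370147 / 100.940352 = 1.955315
Modified duration = D / (1 + y/m) = 1.955315 / (1 + 0.042000) = 1.876502

Answer: Modified duration = 1.8765


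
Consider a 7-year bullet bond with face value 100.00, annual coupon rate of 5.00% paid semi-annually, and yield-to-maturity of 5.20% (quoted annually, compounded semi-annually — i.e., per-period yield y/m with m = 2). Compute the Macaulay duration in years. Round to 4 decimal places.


Coupon per period c = face * coupon_rate / m = 2.500000
Periods per year m = 2; per-period yield y/m = 0.026000
Number of cashflows N = 14
Cashflows (t years, CF_t, discount factor 1/(1+y/m)^(m*t), PV):
  t = 0.5000: CF_t = 2.500000, DF = 0.974659, PV = 2.436647
  t = 1.0000: CF_t = 2.500000, DF = 0.949960, PV = 2.374900
  t = 1.5000: CF_t = 2.500000, DF = 0.925887, PV = 2.314717
  t = 2.0000: CF_t = 2.500000, DF = 0.902424, PV = 2.256060
  t = 2.5000: CF_t = 2.500000, DF = 0.879555, PV = 2.198888
  t = 3.0000: CF_t = 2.500000, DF = 0.857266, PV = 2.143166
  t = 3.5000: CF_t = 2.500000, DF = 0.835542, PV = 2.088856
  t = 4.0000: CF_t = 2.500000, DF = 0.814369, PV = 2.035922
  t = 4.5000: CF_t = 2.500000, DF = 0.793732, PV = 1.984329
  t = 5.0000: CF_t = 2.500000, DF = 0.773618, PV = 1.934044
  t = 5.5000: CF_t = 2.500000, DF = 0.754013, PV = 1.885033
  t = 6.0000: CF_t = 2.500000, DF = 0.734906, PV = 1.837264
  t = 6.5000: CF_t = 2.500000, DF = 0.716282, PV = 1.790706
  t = 7.0000: CF_t = 102.500000, DF = 0.698131, PV = 71.558432
Price P = sum_t PV_t = 98.838966
Macaulay numerator sum_t t * PV_t:
  t * PV_t at t = 0.5000: 1.218324
  t * PV_t at t = 1.0000: 2.374900
  t * PV_t at t = 1.5000: 3.472076
  t * PV_t at t = 2.0000: 4.512119
  t * PV_t at t = 2.5000: 5.497221
  t * PV_t at t = 3.0000: 6.429498
  t * PV_t at t = 3.5000: 7.310996
  t * PV_t at t = 4.0000: 8.143688
  t * PV_t at t = 4.5000: 8.929482
  t * PV_t at t = 5.0000: 9.670221
  t * PV_t at t = 5.5000: 10.367683
  t * PV_t at t = 6.0000: 11.023587
  t * PV_t at t = 6.5000: 11.639590
  t * PV_t at t = 7.0000: 500.909023
Macaulay duration D = (sum_t t * PV_t) / P = 591.498408 / 98.838966 = 5.984466

Answer: Macaulay duration = 5.9845 years


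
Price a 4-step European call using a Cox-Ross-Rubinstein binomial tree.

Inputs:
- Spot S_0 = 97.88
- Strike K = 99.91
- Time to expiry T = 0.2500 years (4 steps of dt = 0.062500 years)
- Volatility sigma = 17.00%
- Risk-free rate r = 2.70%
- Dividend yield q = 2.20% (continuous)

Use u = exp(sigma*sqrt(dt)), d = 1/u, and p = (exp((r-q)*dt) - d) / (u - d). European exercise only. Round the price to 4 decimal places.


Answer: Price = V(0,0) = 2.5518

Derivation:
dt = T/N = 0.062500
u = exp(sigma*sqrt(dt)) = 1.043416; d = 1/u = 0.958390
p = (exp((r-q)*dt) - d) / (u - d) = 0.493053
Discount per step: exp(-r*dt) = 0.998314
Stock lattice S(k, i) with i counting down-moves:
  k=0: S(0,0) = 97.8800
  k=1: S(1,0) = 102.1296; S(1,1) = 93.8073
  k=2: S(2,0) = 106.5636; S(2,1) = 97.8800; S(2,2) = 89.9040
  k=3: S(3,0) = 111.1902; S(3,1) = 102.1296; S(3,2) = 93.8073; S(3,3) = 86.1631
  k=4: S(4,0) = 116.0176; S(4,1) = 106.5636; S(4,2) = 97.8800; S(4,3) = 89.9040; S(4,4) = 82.5779
Terminal payoffs V(N, i) = max(S_T - K, 0):
  V(4,0) = 16.107639; V(4,1) = 6.653626; V(4,2) = 0.000000; V(4,3) = 0.000000; V(4,4) = 0.000000
Backward induction: V(k, i) = exp(-r*dt) * [p * V(k+1, i) + (1-p) * V(k+1, i+1)].
  V(3,0) = exp(-r*dt) * [p*16.107639 + (1-p)*6.653626] = 11.295873
  V(3,1) = exp(-r*dt) * [p*6.653626 + (1-p)*0.000000] = 3.275056
  V(3,2) = exp(-r*dt) * [p*0.000000 + (1-p)*0.000000] = 0.000000
  V(3,3) = exp(-r*dt) * [p*0.000000 + (1-p)*0.000000] = 0.000000
  V(2,0) = exp(-r*dt) * [p*11.295873 + (1-p)*3.275056] = 7.217551
  V(2,1) = exp(-r*dt) * [p*3.275056 + (1-p)*0.000000] = 1.612052
  V(2,2) = exp(-r*dt) * [p*0.000000 + (1-p)*0.000000] = 0.000000
  V(1,0) = exp(-r*dt) * [p*7.217551 + (1-p)*1.612052] = 4.368479
  V(1,1) = exp(-r*dt) * [p*1.612052 + (1-p)*0.000000] = 0.793486
  V(0,0) = exp(-r*dt) * [p*4.368479 + (1-p)*0.793486] = 2.551836


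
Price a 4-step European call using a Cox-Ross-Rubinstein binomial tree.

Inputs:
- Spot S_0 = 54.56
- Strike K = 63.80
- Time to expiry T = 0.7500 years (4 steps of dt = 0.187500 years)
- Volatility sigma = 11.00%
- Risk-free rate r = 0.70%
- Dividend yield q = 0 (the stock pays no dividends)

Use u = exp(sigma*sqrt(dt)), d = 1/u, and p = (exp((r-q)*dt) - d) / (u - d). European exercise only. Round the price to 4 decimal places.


dt = T/N = 0.187500
u = exp(sigma*sqrt(dt)) = 1.048784; d = 1/u = 0.953485
p = (exp((r-q)*dt) - d) / (u - d) = 0.501876
Discount per step: exp(-r*dt) = 0.998688
Stock lattice S(k, i) with i counting down-moves:
  k=0: S(0,0) = 54.5600
  k=1: S(1,0) = 57.2217; S(1,1) = 52.0222
  k=2: S(2,0) = 60.0132; S(2,1) = 54.5600; S(2,2) = 49.6024
  k=3: S(3,0) = 62.9408; S(3,1) = 57.2217; S(3,2) = 52.0222; S(3,3) = 47.2951
  k=4: S(4,0) = 66.0113; S(4,1) = 60.0132; S(4,2) = 54.5600; S(4,3) = 49.6024; S(4,4) = 45.0952
Terminal payoffs V(N, i) = max(S_T - K, 0):
  V(4,0) = 2.211344; V(4,1) = 0.000000; V(4,2) = 0.000000; V(4,3) = 0.000000; V(4,4) = 0.000000
Backward induction: V(k, i) = exp(-r*dt) * [p * V(k+1, i) + (1-p) * V(k+1, i+1)].
  V(3,0) = exp(-r*dt) * [p*2.211344 + (1-p)*0.000000] = 1.108364
  V(3,1) = exp(-r*dt) * [p*0.000000 + (1-p)*0.000000] = 0.000000
  V(3,2) = exp(-r*dt) * [p*0.000000 + (1-p)*0.000000] = 0.000000
  V(3,3) = exp(-r*dt) * [p*0.000000 + (1-p)*0.000000] = 0.000000
  V(2,0) = exp(-r*dt) * [p*1.108364 + (1-p)*0.000000] = 0.555532
  V(2,1) = exp(-r*dt) * [p*0.000000 + (1-p)*0.000000] = 0.000000
  V(2,2) = exp(-r*dt) * [p*0.000000 + (1-p)*0.000000] = 0.000000
  V(1,0) = exp(-r*dt) * [p*0.555532 + (1-p)*0.000000] = 0.278442
  V(1,1) = exp(-r*dt) * [p*0.000000 + (1-p)*0.000000] = 0.000000
  V(0,0) = exp(-r*dt) * [p*0.278442 + (1-p)*0.000000] = 0.139560

Answer: Price = V(0,0) = 0.1396


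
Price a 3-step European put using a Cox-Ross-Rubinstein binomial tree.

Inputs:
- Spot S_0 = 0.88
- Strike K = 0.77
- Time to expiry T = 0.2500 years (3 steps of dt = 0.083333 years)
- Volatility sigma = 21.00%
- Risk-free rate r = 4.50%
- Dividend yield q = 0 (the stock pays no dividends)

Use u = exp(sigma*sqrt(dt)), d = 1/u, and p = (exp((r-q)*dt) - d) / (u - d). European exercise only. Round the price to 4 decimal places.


Answer: Price = V(0,0) = 0.0041

Derivation:
dt = T/N = 0.083333
u = exp(sigma*sqrt(dt)) = 1.062497; d = 1/u = 0.941179
p = (exp((r-q)*dt) - d) / (u - d) = 0.515818
Discount per step: exp(-r*dt) = 0.996257
Stock lattice S(k, i) with i counting down-moves:
  k=0: S(0,0) = 0.8800
  k=1: S(1,0) = 0.9350; S(1,1) = 0.8282
  k=2: S(2,0) = 0.9934; S(2,1) = 0.8800; S(2,2) = 0.7795
  k=3: S(3,0) = 1.0555; S(3,1) = 0.9350; S(3,2) = 0.8282; S(3,3) = 0.7337
Terminal payoffs V(N, i) = max(K - S_T, 0):
  V(3,0) = 0.000000; V(3,1) = 0.000000; V(3,2) = 0.000000; V(3,3) = 0.036332
Backward induction: V(k, i) = exp(-r*dt) * [p * V(k+1, i) + (1-p) * V(k+1, i+1)].
  V(2,0) = exp(-r*dt) * [p*0.000000 + (1-p)*0.000000] = 0.000000
  V(2,1) = exp(-r*dt) * [p*0.000000 + (1-p)*0.000000] = 0.000000
  V(2,2) = exp(-r*dt) * [p*0.000000 + (1-p)*0.036332] = 0.017525
  V(1,0) = exp(-r*dt) * [p*0.000000 + (1-p)*0.000000] = 0.000000
  V(1,1) = exp(-r*dt) * [p*0.000000 + (1-p)*0.017525] = 0.008454
  V(0,0) = exp(-r*dt) * [p*0.000000 + (1-p)*0.008454] = 0.004078


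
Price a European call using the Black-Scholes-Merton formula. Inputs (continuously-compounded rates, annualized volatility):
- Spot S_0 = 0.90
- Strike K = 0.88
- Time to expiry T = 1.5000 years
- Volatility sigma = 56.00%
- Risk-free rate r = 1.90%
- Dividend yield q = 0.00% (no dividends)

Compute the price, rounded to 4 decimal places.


d1 = (ln(S/K) + (r - q + 0.5*sigma^2) * T) / (sigma * sqrt(T)) = 0.41724850
d2 = d1 - sigma * sqrt(T) = -0.26860863
exp(-rT) = 0.97190229; exp(-qT) = 1.00000000
C = S_0 * exp(-qT) * N(d1) - K * exp(-rT) * N(d2)
N(d1) = 0.66175167; N(d2) = 0.39411543
C = 0.9000 * 1.00000000 * 0.66175167 - 0.8800 * 0.97190229 * 0.39411543 = 0.2585

Answer: Price = 0.2585


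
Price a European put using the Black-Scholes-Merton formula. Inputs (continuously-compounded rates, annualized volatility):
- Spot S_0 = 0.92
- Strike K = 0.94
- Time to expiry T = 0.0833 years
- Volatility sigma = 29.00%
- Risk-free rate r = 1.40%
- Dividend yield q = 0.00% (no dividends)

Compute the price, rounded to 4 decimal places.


Answer: Price = 0.0414

Derivation:
d1 = (ln(S/K) + (r - q + 0.5*sigma^2) * T) / (sigma * sqrt(T)) = -0.20116407
d2 = d1 - sigma * sqrt(T) = -0.28486311
exp(-rT) = 0.99883448; exp(-qT) = 1.00000000
P = K * exp(-rT) * N(-d2) - S_0 * exp(-qT) * N(-d1)
N(-d1) = 0.57971486; N(-d2) = 0.61212549
P = 0.9400 * 0.99883448 * 0.61212549 - 0.9200 * 1.00000000 * 0.57971486 = 0.0414


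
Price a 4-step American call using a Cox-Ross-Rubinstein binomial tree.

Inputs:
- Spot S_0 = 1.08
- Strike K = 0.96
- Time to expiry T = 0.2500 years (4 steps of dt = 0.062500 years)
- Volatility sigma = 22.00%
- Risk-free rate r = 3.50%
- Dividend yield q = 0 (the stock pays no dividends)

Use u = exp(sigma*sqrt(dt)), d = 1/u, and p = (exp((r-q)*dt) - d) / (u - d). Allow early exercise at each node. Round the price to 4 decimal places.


dt = T/N = 0.062500
u = exp(sigma*sqrt(dt)) = 1.056541; d = 1/u = 0.946485
p = (exp((r-q)*dt) - d) / (u - d) = 0.506152
Discount per step: exp(-r*dt) = 0.997815
Stock lattice S(k, i) with i counting down-moves:
  k=0: S(0,0) = 1.0800
  k=1: S(1,0) = 1.1411; S(1,1) = 1.0222
  k=2: S(2,0) = 1.2056; S(2,1) = 1.0800; S(2,2) = 0.9675
  k=3: S(3,0) = 1.2737; S(3,1) = 1.1411; S(3,2) = 1.0222; S(3,3) = 0.9157
  k=4: S(4,0) = 1.3458; S(4,1) = 1.2056; S(4,2) = 1.0800; S(4,3) = 0.9675; S(4,4) = 0.8667
Terminal payoffs V(N, i) = max(S_T - K, 0):
  V(4,0) = 0.385763; V(4,1) = 0.245580; V(4,2) = 0.120000; V(4,3) = 0.007501; V(4,4) = 0.000000
Backward induction: V(k, i) = exp(-r*dt) * [p * V(k+1, i) + (1-p) * V(k+1, i+1)]; then take max(V_cont, immediate exercise) for American.
  V(3,0) = exp(-r*dt) * [p*0.385763 + (1-p)*0.245580] = 0.315842; exercise = 0.313745; V(3,0) = max -> 0.315842
  V(3,1) = exp(-r*dt) * [p*0.245580 + (1-p)*0.120000] = 0.183162; exercise = 0.181064; V(3,1) = max -> 0.183162
  V(3,2) = exp(-r*dt) * [p*0.120000 + (1-p)*0.007501] = 0.064302; exercise = 0.062204; V(3,2) = max -> 0.064302
  V(3,3) = exp(-r*dt) * [p*0.007501 + (1-p)*0.000000] = 0.003788; exercise = 0.000000; V(3,3) = max -> 0.003788
  V(2,0) = exp(-r*dt) * [p*0.315842 + (1-p)*0.183162] = 0.249771; exercise = 0.245580; V(2,0) = max -> 0.249771
  V(2,1) = exp(-r*dt) * [p*0.183162 + (1-p)*0.064302] = 0.124191; exercise = 0.120000; V(2,1) = max -> 0.124191
  V(2,2) = exp(-r*dt) * [p*0.064302 + (1-p)*0.003788] = 0.034342; exercise = 0.007501; V(2,2) = max -> 0.034342
  V(1,0) = exp(-r*dt) * [p*0.249771 + (1-p)*0.124191] = 0.187343; exercise = 0.181064; V(1,0) = max -> 0.187343
  V(1,1) = exp(-r*dt) * [p*0.124191 + (1-p)*0.034342] = 0.079645; exercise = 0.062204; V(1,1) = max -> 0.079645
  V(0,0) = exp(-r*dt) * [p*0.187343 + (1-p)*0.079645] = 0.133863; exercise = 0.120000; V(0,0) = max -> 0.133863

Answer: Price = V(0,0) = 0.1339


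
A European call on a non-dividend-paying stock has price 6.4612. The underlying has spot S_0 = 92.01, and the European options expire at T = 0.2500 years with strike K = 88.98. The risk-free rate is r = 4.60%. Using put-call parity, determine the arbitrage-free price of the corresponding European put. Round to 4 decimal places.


Put-call parity: C - P = S_0 * exp(-qT) - K * exp(-rT).
S_0 * exp(-qT) = 92.0100 * 1.00000000 = 92.01000000
K * exp(-rT) = 88.9800 * 0.98856587 = 87.96259131
P = C - S*exp(-qT) + K*exp(-rT)
P = 6.4612 - 92.01000000 + 87.96259131 = 2.4138

Answer: Put price = 2.4138


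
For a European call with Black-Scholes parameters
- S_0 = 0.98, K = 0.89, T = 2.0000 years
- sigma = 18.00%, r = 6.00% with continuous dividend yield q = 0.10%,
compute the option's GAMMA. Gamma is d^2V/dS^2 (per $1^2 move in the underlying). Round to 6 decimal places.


Answer: Gamma = 0.997767

Derivation:
d1 = 0.9692513348; d2 = 0.7146928936
phi(d1) = 0.2494086388; exp(-qT) = 0.9980019987; exp(-rT) = 0.8869204367
Gamma = exp(-qT) * phi(d1) / (S * sigma * sqrt(T)) = 0.9980019987 * 0.2494086388 / (0.9800 * 0.1800 * 1.4142135624) = 0.997767


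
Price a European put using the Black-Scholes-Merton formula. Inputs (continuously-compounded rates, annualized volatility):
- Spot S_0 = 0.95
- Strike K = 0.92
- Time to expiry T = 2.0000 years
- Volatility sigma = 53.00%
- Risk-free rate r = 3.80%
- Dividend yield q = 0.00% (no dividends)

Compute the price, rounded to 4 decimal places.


Answer: Price = 0.2173

Derivation:
d1 = (ln(S/K) + (r - q + 0.5*sigma^2) * T) / (sigma * sqrt(T)) = 0.51897410
d2 = d1 - sigma * sqrt(T) = -0.23055908
exp(-rT) = 0.92681621; exp(-qT) = 1.00000000
P = K * exp(-rT) * N(-d2) - S_0 * exp(-qT) * N(-d1)
N(-d1) = 0.30188940; N(-d2) = 0.59117132
P = 0.9200 * 0.92681621 * 0.59117132 - 0.9500 * 1.00000000 * 0.30188940 = 0.2173


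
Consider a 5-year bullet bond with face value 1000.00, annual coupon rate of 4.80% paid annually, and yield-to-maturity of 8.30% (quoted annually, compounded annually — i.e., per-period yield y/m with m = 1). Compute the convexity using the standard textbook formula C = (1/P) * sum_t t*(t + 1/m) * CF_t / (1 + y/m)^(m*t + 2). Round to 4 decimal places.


Answer: Convexity = 22.3586

Derivation:
Coupon per period c = face * coupon_rate / m = 48.000000
Periods per year m = 1; per-period yield y/m = 0.083000
Number of cashflows N = 5
Cashflows (t years, CF_t, discount factor 1/(1+y/m)^(m*t), PV):
  t = 1.0000: CF_t = 48.000000, DF = 0.923361, PV = 44.321330
  t = 2.0000: CF_t = 48.000000, DF = 0.852596, PV = 40.924589
  t = 3.0000: CF_t = 48.000000, DF = 0.787254, PV = 37.788171
  t = 4.0000: CF_t = 48.000000, DF = 0.726919, PV = 34.892124
  t = 5.0000: CF_t = 1048.000000, DF = 0.671209, PV = 703.426944
Price P = sum_t PV_t = 861.353157
Convexity numerator sum_t t*(t + 1/m) * CF_t / (1+y/m)^(m*t + 2):
  t = 1.0000: term = 75.576341
  t = 2.0000: term = 209.352746
  t = 3.0000: term = 386.616336
  t = 4.0000: term = 594.977433
  t = 5.0000: term = 17992.161511
Convexity = (1/P) * sum = 19258.684366 / 861.353157 = 22.358639


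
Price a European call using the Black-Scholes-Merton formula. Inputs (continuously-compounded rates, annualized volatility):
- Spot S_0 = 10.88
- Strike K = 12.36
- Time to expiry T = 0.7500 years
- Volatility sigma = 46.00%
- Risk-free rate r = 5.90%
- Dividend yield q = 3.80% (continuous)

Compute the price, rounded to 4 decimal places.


d1 = (ln(S/K) + (r - q + 0.5*sigma^2) * T) / (sigma * sqrt(T)) = -0.08142951
d2 = d1 - sigma * sqrt(T) = -0.47980119
exp(-rT) = 0.95671475; exp(-qT) = 0.97190229
C = S_0 * exp(-qT) * N(d1) - K * exp(-rT) * N(d2)
N(d1) = 0.46755019; N(d2) = 0.31568438
C = 10.8800 * 0.97190229 * 0.46755019 - 12.3600 * 0.95671475 * 0.31568438 = 1.2110

Answer: Price = 1.2110


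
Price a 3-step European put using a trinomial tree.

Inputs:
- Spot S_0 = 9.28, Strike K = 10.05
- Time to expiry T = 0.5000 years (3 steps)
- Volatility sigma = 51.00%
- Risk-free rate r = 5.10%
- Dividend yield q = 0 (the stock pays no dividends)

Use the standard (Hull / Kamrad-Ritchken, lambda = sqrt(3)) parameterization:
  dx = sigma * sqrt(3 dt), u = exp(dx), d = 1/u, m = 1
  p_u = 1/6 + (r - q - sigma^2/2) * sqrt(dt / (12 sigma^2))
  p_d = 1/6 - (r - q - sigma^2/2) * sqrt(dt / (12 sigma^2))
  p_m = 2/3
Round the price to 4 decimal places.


dt = T/N = 0.166667; dx = sigma*sqrt(3*dt) = 0.360624
u = exp(dx) = 1.434225; d = 1/u = 0.697241
p_u = 0.148400, p_m = 0.666667, p_d = 0.184934
Discount per step: exp(-r*dt) = 0.991536
Stock lattice S(k, j) with j the centered position index:
  k=0: S(0,+0) = 9.2800
  k=1: S(1,-1) = 6.4704; S(1,+0) = 9.2800; S(1,+1) = 13.3096
  k=2: S(2,-2) = 4.5114; S(2,-1) = 6.4704; S(2,+0) = 9.2800; S(2,+1) = 13.3096; S(2,+2) = 19.0890
  k=3: S(3,-3) = 3.1455; S(3,-2) = 4.5114; S(3,-1) = 6.4704; S(3,+0) = 9.2800; S(3,+1) = 13.3096; S(3,+2) = 19.0890; S(3,+3) = 27.3779
Terminal payoffs V(N, j) = max(K - S_T, 0):
  V(3,-3) = 6.904452; V(3,-2) = 5.538577; V(3,-1) = 3.579605; V(3,+0) = 0.770000; V(3,+1) = 0.000000; V(3,+2) = 0.000000; V(3,+3) = 0.000000
Backward induction: V(k, j) = exp(-r*dt) * [p_u * V(k+1, j+1) + p_m * V(k+1, j) + p_d * V(k+1, j-1)]
  V(2,-2) = exp(-r*dt) * [p_u*3.579605 + p_m*5.538577 + p_d*6.904452] = 5.453906
  V(2,-1) = exp(-r*dt) * [p_u*0.770000 + p_m*3.579605 + p_d*5.538577] = 3.495105
  V(2,+0) = exp(-r*dt) * [p_u*0.000000 + p_m*0.770000 + p_d*3.579605] = 1.165375
  V(2,+1) = exp(-r*dt) * [p_u*0.000000 + p_m*0.000000 + p_d*0.770000] = 0.141194
  V(2,+2) = exp(-r*dt) * [p_u*0.000000 + p_m*0.000000 + p_d*0.000000] = 0.000000
  V(1,-1) = exp(-r*dt) * [p_u*1.165375 + p_m*3.495105 + p_d*5.453906] = 3.481900
  V(1,+0) = exp(-r*dt) * [p_u*0.141194 + p_m*1.165375 + p_d*3.495105] = 1.432008
  V(1,+1) = exp(-r*dt) * [p_u*0.000000 + p_m*0.141194 + p_d*1.165375] = 0.307025
  V(0,+0) = exp(-r*dt) * [p_u*0.307025 + p_m*1.432008 + p_d*3.481900] = 1.630239

Answer: Price = V(0,0) = 1.6302


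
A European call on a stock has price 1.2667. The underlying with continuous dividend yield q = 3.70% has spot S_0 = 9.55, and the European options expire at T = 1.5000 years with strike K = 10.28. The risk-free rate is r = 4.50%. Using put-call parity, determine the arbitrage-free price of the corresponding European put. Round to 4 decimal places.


Put-call parity: C - P = S_0 * exp(-qT) - K * exp(-rT).
S_0 * exp(-qT) = 9.5500 * 0.94601202 = 9.03441483
K * exp(-rT) = 10.2800 * 0.93472772 = 9.60900097
P = C - S*exp(-qT) + K*exp(-rT)
P = 1.2667 - 9.03441483 + 9.60900097 = 1.8413

Answer: Put price = 1.8413


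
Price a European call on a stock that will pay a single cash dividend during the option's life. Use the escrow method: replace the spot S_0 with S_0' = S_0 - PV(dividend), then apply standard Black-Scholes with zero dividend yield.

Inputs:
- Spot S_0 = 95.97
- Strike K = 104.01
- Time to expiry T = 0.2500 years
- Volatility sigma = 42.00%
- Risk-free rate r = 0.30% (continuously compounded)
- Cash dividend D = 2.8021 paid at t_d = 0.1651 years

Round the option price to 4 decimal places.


Answer: Price = 3.9466

Derivation:
PV(D) = D * exp(-r * t_d) = 2.8021 * 0.99950482 = 2.80071246
S_0' = S_0 - PV(D) = 95.9700 - 2.80071246 = 93.16928754
d1 = (ln(S_0'/K) + (r + sigma^2/2)*T) / (sigma*sqrt(T)) = -0.41556626
d2 = d1 - sigma*sqrt(T) = -0.62556626
exp(-rT) = 0.99925028
N(d1) = 0.33886371; N(d2) = 0.26579974
C = S_0' * N(d1) - K * exp(-rT) * N(d2) = 93.16928754 * 0.33886371 - 104.0100 * 0.99925028 * 0.26579974 = 3.9466


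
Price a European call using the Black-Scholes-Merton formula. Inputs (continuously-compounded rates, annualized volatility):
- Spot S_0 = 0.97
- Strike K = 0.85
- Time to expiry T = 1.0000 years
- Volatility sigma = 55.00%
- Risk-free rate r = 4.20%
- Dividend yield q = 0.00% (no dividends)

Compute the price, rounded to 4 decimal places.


d1 = (ln(S/K) + (r - q + 0.5*sigma^2) * T) / (sigma * sqrt(T)) = 0.59147222
d2 = d1 - sigma * sqrt(T) = 0.04147222
exp(-rT) = 0.95886978; exp(-qT) = 1.00000000
C = S_0 * exp(-qT) * N(d1) - K * exp(-rT) * N(d2)
N(d1) = 0.72289797; N(d2) = 0.51654028
C = 0.9700 * 1.00000000 * 0.72289797 - 0.8500 * 0.95886978 * 0.51654028 = 0.2802

Answer: Price = 0.2802


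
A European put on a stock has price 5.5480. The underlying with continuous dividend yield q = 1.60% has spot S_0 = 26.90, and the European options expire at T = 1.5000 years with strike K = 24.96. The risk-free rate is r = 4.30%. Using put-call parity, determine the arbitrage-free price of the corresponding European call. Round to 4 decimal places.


Put-call parity: C - P = S_0 * exp(-qT) - K * exp(-rT).
S_0 * exp(-qT) = 26.9000 * 0.97628571 = 26.26208559
K * exp(-rT) = 24.9600 * 0.93753611 = 23.40090141
C = P + S*exp(-qT) - K*exp(-rT)
C = 5.5480 + 26.26208559 - 23.40090141 = 8.4092

Answer: Call price = 8.4092


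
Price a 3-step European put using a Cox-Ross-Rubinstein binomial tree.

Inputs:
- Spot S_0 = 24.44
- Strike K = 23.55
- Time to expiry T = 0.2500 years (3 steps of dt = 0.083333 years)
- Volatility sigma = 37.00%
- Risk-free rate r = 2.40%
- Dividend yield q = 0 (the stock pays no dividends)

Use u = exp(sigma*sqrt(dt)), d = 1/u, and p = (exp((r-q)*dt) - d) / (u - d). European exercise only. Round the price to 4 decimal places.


dt = T/N = 0.083333
u = exp(sigma*sqrt(dt)) = 1.112723; d = 1/u = 0.898697
p = (exp((r-q)*dt) - d) / (u - d) = 0.482677
Discount per step: exp(-r*dt) = 0.998002
Stock lattice S(k, i) with i counting down-moves:
  k=0: S(0,0) = 24.4400
  k=1: S(1,0) = 27.1949; S(1,1) = 21.9641
  k=2: S(2,0) = 30.2604; S(2,1) = 24.4400; S(2,2) = 19.7391
  k=3: S(3,0) = 33.6715; S(3,1) = 27.1949; S(3,2) = 21.9641; S(3,3) = 17.7395
Terminal payoffs V(N, i) = max(K - S_T, 0):
  V(3,0) = 0.000000; V(3,1) = 0.000000; V(3,2) = 1.585855; V(3,3) = 5.810536
Backward induction: V(k, i) = exp(-r*dt) * [p * V(k+1, i) + (1-p) * V(k+1, i+1)].
  V(2,0) = exp(-r*dt) * [p*0.000000 + (1-p)*0.000000] = 0.000000
  V(2,1) = exp(-r*dt) * [p*0.000000 + (1-p)*1.585855] = 0.818760
  V(2,2) = exp(-r*dt) * [p*1.585855 + (1-p)*5.810536] = 3.763845
  V(1,0) = exp(-r*dt) * [p*0.000000 + (1-p)*0.818760] = 0.422717
  V(1,1) = exp(-r*dt) * [p*0.818760 + (1-p)*3.763845] = 2.337641
  V(0,0) = exp(-r*dt) * [p*0.422717 + (1-p)*2.337641] = 1.410528

Answer: Price = V(0,0) = 1.4105


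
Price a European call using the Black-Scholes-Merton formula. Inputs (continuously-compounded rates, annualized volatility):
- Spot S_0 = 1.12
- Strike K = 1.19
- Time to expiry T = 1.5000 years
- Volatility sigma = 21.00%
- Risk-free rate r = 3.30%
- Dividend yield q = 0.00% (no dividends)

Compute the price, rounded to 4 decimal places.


d1 = (ln(S/K) + (r - q + 0.5*sigma^2) * T) / (sigma * sqrt(T)) = 0.08534480
d2 = d1 - sigma * sqrt(T) = -0.17185162
exp(-rT) = 0.95170516; exp(-qT) = 1.00000000
C = S_0 * exp(-qT) * N(d1) - K * exp(-rT) * N(d2)
N(d1) = 0.53400636; N(d2) = 0.43177709
C = 1.1200 * 1.00000000 * 0.53400636 - 1.1900 * 0.95170516 * 0.43177709 = 0.1091

Answer: Price = 0.1091


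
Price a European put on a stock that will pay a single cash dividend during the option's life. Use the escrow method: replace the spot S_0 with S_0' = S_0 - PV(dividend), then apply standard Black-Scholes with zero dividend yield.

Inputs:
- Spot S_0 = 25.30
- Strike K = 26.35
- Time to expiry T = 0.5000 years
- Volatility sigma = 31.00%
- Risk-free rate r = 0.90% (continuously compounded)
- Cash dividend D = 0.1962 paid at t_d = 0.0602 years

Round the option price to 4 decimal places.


Answer: Price = 2.8487

Derivation:
PV(D) = D * exp(-r * t_d) = 0.1962 * 0.99945835 = 0.19609373
S_0' = S_0 - PV(D) = 25.3000 - 0.19609373 = 25.10390627
d1 = (ln(S_0'/K) + (r + sigma^2/2)*T) / (sigma*sqrt(T)) = -0.09087377
d2 = d1 - sigma*sqrt(T) = -0.31007687
exp(-rT) = 0.99551011
N(-d1) = 0.53620355; N(-d2) = 0.62174875
P = K * exp(-rT) * N(-d2) - S_0' * N(-d1) = 26.3500 * 0.99551011 * 0.62174875 - 25.10390627 * 0.53620355 = 2.8487


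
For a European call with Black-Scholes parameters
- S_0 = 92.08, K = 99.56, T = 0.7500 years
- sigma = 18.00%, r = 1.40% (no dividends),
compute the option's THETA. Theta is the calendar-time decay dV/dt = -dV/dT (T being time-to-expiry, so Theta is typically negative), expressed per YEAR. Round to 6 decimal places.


d1 = -0.3557293203; d2 = -0.5116138930
phi(d1) = 0.3744824993; exp(-qT) = 1.0000000000; exp(-rT) = 0.9895549326
Theta = -S*exp(-qT)*phi(d1)*sigma/(2*sqrt(T)) - r*K*exp(-rT)*N(d2) + q*S*exp(-qT)*N(d1)
N(d1) = 0.3610216425; N(d2) = 0.3044606301; sqrt(T) = 0.8660254038
Term 1 = -92.0800 * 1.0000000000 * 0.3744824993 * 0.1800 / (2 * 0.8660254038) = -3.5835107776
Term 2 = -0.0140 * 99.5600 * 0.9895549326 * 0.3044606301 = -0.4199368376
Term 3 = 0 (no dividend yield, q = 0)
Theta = -3.5835107776 + (-0.4199368376) + (0.0000000000) = -4.003448

Answer: Theta = -4.003448


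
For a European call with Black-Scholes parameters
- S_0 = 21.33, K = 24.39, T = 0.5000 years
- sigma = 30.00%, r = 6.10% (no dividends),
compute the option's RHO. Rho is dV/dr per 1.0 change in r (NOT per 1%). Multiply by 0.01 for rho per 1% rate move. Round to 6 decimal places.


d1 = -0.3821142808; d2 = -0.5942463152
phi(d1) = 0.3708549753; exp(-qT) = 1.0000000000; exp(-rT) = 0.9699604321
N(d2) = 0.2761736897
Rho = K*T*exp(-rT)*N(d2) = 24.3900 * 0.5000 * 0.9699604321 * 0.2761736897 = 3.266767

Answer: Rho = 3.266767


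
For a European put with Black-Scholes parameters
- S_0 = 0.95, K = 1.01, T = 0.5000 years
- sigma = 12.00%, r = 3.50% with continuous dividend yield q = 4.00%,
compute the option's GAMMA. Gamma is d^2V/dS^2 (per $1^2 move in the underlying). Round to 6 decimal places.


Answer: Gamma = 3.773465

Derivation:
d1 = -0.7087994209; d2 = -0.7936522346
phi(d1) = 0.3103244727; exp(-qT) = 0.9801986733; exp(-rT) = 0.9826522357
Gamma = exp(-qT) * phi(d1) / (S * sigma * sqrt(T)) = 0.9801986733 * 0.3103244727 / (0.9500 * 0.1200 * 0.7071067812) = 3.773465


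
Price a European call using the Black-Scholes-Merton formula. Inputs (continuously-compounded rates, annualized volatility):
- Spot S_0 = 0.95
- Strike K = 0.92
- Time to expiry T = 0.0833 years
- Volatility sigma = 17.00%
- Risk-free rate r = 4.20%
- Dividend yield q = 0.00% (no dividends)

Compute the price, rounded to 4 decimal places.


d1 = (ln(S/K) + (r - q + 0.5*sigma^2) * T) / (sigma * sqrt(T)) = 0.74983454
d2 = d1 - sigma * sqrt(T) = 0.70076959
exp(-rT) = 0.99650751; exp(-qT) = 1.00000000
C = S_0 * exp(-qT) * N(d1) - K * exp(-rT) * N(d2)
N(d1) = 0.77332282; N(d2) = 0.75827659
C = 0.9500 * 1.00000000 * 0.77332282 - 0.9200 * 0.99650751 * 0.75827659 = 0.0395

Answer: Price = 0.0395


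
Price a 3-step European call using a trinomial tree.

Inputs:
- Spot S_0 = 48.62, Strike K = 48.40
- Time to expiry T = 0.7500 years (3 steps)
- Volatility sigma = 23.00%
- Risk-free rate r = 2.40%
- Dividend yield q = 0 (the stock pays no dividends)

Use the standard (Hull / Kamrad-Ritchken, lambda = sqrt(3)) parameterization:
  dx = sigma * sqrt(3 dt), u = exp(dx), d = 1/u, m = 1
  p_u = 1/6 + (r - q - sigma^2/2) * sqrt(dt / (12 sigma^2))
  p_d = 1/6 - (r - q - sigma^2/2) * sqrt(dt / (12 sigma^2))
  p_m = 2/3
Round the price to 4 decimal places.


Answer: Price = V(0,0) = 4.0638

Derivation:
dt = T/N = 0.250000; dx = sigma*sqrt(3*dt) = 0.199186
u = exp(dx) = 1.220409; d = 1/u = 0.819398
p_u = 0.165129, p_m = 0.666667, p_d = 0.168204
Discount per step: exp(-r*dt) = 0.994018
Stock lattice S(k, j) with j the centered position index:
  k=0: S(0,+0) = 48.6200
  k=1: S(1,-1) = 39.8391; S(1,+0) = 48.6200; S(1,+1) = 59.3363
  k=2: S(2,-2) = 32.6441; S(2,-1) = 39.8391; S(2,+0) = 48.6200; S(2,+1) = 59.3363; S(2,+2) = 72.4145
  k=3: S(3,-3) = 26.7485; S(3,-2) = 32.6441; S(3,-1) = 39.8391; S(3,+0) = 48.6200; S(3,+1) = 59.3363; S(3,+2) = 72.4145; S(3,+3) = 88.3753
Terminal payoffs V(N, j) = max(S_T - K, 0):
  V(3,-3) = 0.000000; V(3,-2) = 0.000000; V(3,-1) = 0.000000; V(3,+0) = 0.220000; V(3,+1) = 10.936273; V(3,+2) = 24.014507; V(3,+3) = 39.975298
Backward induction: V(k, j) = exp(-r*dt) * [p_u * V(k+1, j+1) + p_m * V(k+1, j) + p_d * V(k+1, j-1)]
  V(2,-2) = exp(-r*dt) * [p_u*0.000000 + p_m*0.000000 + p_d*0.000000] = 0.000000
  V(2,-1) = exp(-r*dt) * [p_u*0.220000 + p_m*0.000000 + p_d*0.000000] = 0.036111
  V(2,+0) = exp(-r*dt) * [p_u*10.936273 + p_m*0.220000 + p_d*0.000000] = 1.940884
  V(2,+1) = exp(-r*dt) * [p_u*24.014507 + p_m*10.936273 + p_d*0.220000] = 11.225792
  V(2,+2) = exp(-r*dt) * [p_u*39.975298 + p_m*24.014507 + p_d*10.936273] = 24.304023
  V(1,-1) = exp(-r*dt) * [p_u*1.940884 + p_m*0.036111 + p_d*0.000000] = 0.342509
  V(1,+0) = exp(-r*dt) * [p_u*11.225792 + p_m*1.940884 + p_d*0.036111] = 3.134837
  V(1,+1) = exp(-r*dt) * [p_u*24.304023 + p_m*11.225792 + p_d*1.940884] = 11.752900
  V(0,+0) = exp(-r*dt) * [p_u*11.752900 + p_m*3.134837 + p_d*0.342509] = 4.063793


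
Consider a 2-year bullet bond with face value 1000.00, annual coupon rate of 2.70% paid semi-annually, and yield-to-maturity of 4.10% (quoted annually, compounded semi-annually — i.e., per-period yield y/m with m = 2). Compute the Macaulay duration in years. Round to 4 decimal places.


Answer: Macaulay duration = 1.9598 years

Derivation:
Coupon per period c = face * coupon_rate / m = 13.500000
Periods per year m = 2; per-period yield y/m = 0.020500
Number of cashflows N = 4
Cashflows (t years, CF_t, discount factor 1/(1+y/m)^(m*t), PV):
  t = 0.5000: CF_t = 13.500000, DF = 0.979912, PV = 13.228809
  t = 1.0000: CF_t = 13.500000, DF = 0.960227, PV = 12.963067
  t = 1.5000: CF_t = 13.500000, DF = 0.940938, PV = 12.702662
  t = 2.0000: CF_t = 1013.500000, DF = 0.922036, PV = 934.483671
Price P = sum_t PV_t = 973.378209
Macaulay numerator sum_t t * PV_t:
  t * PV_t at t = 0.5000: 6.614405
  t * PV_t at t = 1.0000: 12.963067
  t * PV_t at t = 1.5000: 19.053993
  t * PV_t at t = 2.0000: 1868.967341
Macaulay duration D = (sum_t t * PV_t) / P = 1907.598805 / 973.378209 = 1.959771


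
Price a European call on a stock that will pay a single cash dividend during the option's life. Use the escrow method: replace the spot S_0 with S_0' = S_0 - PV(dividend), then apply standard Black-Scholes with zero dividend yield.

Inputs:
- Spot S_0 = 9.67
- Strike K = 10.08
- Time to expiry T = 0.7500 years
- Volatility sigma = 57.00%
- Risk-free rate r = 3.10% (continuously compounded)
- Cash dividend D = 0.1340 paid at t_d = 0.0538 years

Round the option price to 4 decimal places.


PV(D) = D * exp(-r * t_d) = 0.1340 * 0.99833359 = 0.13377670
S_0' = S_0 - PV(D) = 9.6700 - 0.13377670 = 9.53622330
d1 = (ln(S_0'/K) + (r + sigma^2/2)*T) / (sigma*sqrt(T)) = 0.18157517
d2 = d1 - sigma*sqrt(T) = -0.31205931
exp(-rT) = 0.97701820
N(d1) = 0.57204193; N(d2) = 0.37749772
C = S_0' * N(d1) - K * exp(-rT) * N(d2) = 9.53622330 * 0.57204193 - 10.0800 * 0.97701820 * 0.37749772 = 1.7374

Answer: Price = 1.7374


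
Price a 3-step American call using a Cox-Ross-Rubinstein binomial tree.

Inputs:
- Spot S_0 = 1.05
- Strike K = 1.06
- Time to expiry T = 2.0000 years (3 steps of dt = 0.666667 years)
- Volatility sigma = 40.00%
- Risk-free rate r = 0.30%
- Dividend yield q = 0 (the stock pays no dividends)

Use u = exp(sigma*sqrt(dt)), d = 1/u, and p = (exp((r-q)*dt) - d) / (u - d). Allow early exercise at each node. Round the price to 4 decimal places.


dt = T/N = 0.666667
u = exp(sigma*sqrt(dt)) = 1.386245; d = 1/u = 0.721373
p = (exp((r-q)*dt) - d) / (u - d) = 0.422080
Discount per step: exp(-r*dt) = 0.998002
Stock lattice S(k, i) with i counting down-moves:
  k=0: S(0,0) = 1.0500
  k=1: S(1,0) = 1.4556; S(1,1) = 0.7574
  k=2: S(2,0) = 2.0178; S(2,1) = 1.0500; S(2,2) = 0.5464
  k=3: S(3,0) = 2.7971; S(3,1) = 1.4556; S(3,2) = 0.7574; S(3,3) = 0.3942
Terminal payoffs V(N, i) = max(S_T - K, 0):
  V(3,0) = 1.737108; V(3,1) = 0.395557; V(3,2) = 0.000000; V(3,3) = 0.000000
Backward induction: V(k, i) = exp(-r*dt) * [p * V(k+1, i) + (1-p) * V(k+1, i+1)]; then take max(V_cont, immediate exercise) for American.
  V(2,0) = exp(-r*dt) * [p*1.737108 + (1-p)*0.395557] = 0.959877; exercise = 0.957759; V(2,0) = max -> 0.959877
  V(2,1) = exp(-r*dt) * [p*0.395557 + (1-p)*0.000000] = 0.166623; exercise = 0.000000; V(2,1) = max -> 0.166623
  V(2,2) = exp(-r*dt) * [p*0.000000 + (1-p)*0.000000] = 0.000000; exercise = 0.000000; V(2,2) = max -> 0.000000
  V(1,0) = exp(-r*dt) * [p*0.959877 + (1-p)*0.166623] = 0.500437; exercise = 0.395557; V(1,0) = max -> 0.500437
  V(1,1) = exp(-r*dt) * [p*0.166623 + (1-p)*0.000000] = 0.070188; exercise = 0.000000; V(1,1) = max -> 0.070188
  V(0,0) = exp(-r*dt) * [p*0.500437 + (1-p)*0.070188] = 0.251284; exercise = 0.000000; V(0,0) = max -> 0.251284

Answer: Price = V(0,0) = 0.2513


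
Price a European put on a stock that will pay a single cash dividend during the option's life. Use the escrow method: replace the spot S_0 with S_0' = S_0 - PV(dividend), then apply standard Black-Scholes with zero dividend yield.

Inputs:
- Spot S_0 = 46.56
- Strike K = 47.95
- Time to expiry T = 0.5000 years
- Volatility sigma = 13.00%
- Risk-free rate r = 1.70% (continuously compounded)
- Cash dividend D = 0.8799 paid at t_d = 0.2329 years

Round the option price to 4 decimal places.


Answer: Price = 2.7976

Derivation:
PV(D) = D * exp(-r * t_d) = 0.8799 * 0.99604853 = 0.87642310
S_0' = S_0 - PV(D) = 46.5600 - 0.87642310 = 45.68357690
d1 = (ln(S_0'/K) + (r + sigma^2/2)*T) / (sigma*sqrt(T)) = -0.38830971
d2 = d1 - sigma*sqrt(T) = -0.48023359
exp(-rT) = 0.99153602
N(-d1) = 0.65110657; N(-d2) = 0.68446935
P = K * exp(-rT) * N(-d2) - S_0' * N(-d1) = 47.9500 * 0.99153602 * 0.68446935 - 45.68357690 * 0.65110657 = 2.7976


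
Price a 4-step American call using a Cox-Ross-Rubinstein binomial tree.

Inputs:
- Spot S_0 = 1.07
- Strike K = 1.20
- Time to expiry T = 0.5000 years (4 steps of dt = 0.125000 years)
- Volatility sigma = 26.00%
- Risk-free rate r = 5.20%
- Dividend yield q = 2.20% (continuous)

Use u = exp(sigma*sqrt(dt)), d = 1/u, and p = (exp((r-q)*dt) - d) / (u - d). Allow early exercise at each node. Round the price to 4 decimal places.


Answer: Price = V(0,0) = 0.0413

Derivation:
dt = T/N = 0.125000
u = exp(sigma*sqrt(dt)) = 1.096281; d = 1/u = 0.912175
p = (exp((r-q)*dt) - d) / (u - d) = 0.497442
Discount per step: exp(-r*dt) = 0.993521
Stock lattice S(k, i) with i counting down-moves:
  k=0: S(0,0) = 1.0700
  k=1: S(1,0) = 1.1730; S(1,1) = 0.9760
  k=2: S(2,0) = 1.2860; S(2,1) = 1.0700; S(2,2) = 0.8903
  k=3: S(3,0) = 1.4098; S(3,1) = 1.1730; S(3,2) = 0.9760; S(3,3) = 0.8121
  k=4: S(4,0) = 1.5455; S(4,1) = 1.2860; S(4,2) = 1.0700; S(4,3) = 0.8903; S(4,4) = 0.7408
Terminal payoffs V(N, i) = max(S_T - K, 0):
  V(4,0) = 0.345510; V(4,1) = 0.085961; V(4,2) = 0.000000; V(4,3) = 0.000000; V(4,4) = 0.000000
Backward induction: V(k, i) = exp(-r*dt) * [p * V(k+1, i) + (1-p) * V(k+1, i+1)]; then take max(V_cont, immediate exercise) for American.
  V(3,0) = exp(-r*dt) * [p*0.345510 + (1-p)*0.085961] = 0.213678; exercise = 0.209775; V(3,0) = max -> 0.213678
  V(3,1) = exp(-r*dt) * [p*0.085961 + (1-p)*0.000000] = 0.042484; exercise = 0.000000; V(3,1) = max -> 0.042484
  V(3,2) = exp(-r*dt) * [p*0.000000 + (1-p)*0.000000] = 0.000000; exercise = 0.000000; V(3,2) = max -> 0.000000
  V(3,3) = exp(-r*dt) * [p*0.000000 + (1-p)*0.000000] = 0.000000; exercise = 0.000000; V(3,3) = max -> 0.000000
  V(2,0) = exp(-r*dt) * [p*0.213678 + (1-p)*0.042484] = 0.126816; exercise = 0.085961; V(2,0) = max -> 0.126816
  V(2,1) = exp(-r*dt) * [p*0.042484 + (1-p)*0.000000] = 0.020996; exercise = 0.000000; V(2,1) = max -> 0.020996
  V(2,2) = exp(-r*dt) * [p*0.000000 + (1-p)*0.000000] = 0.000000; exercise = 0.000000; V(2,2) = max -> 0.000000
  V(1,0) = exp(-r*dt) * [p*0.126816 + (1-p)*0.020996] = 0.073158; exercise = 0.000000; V(1,0) = max -> 0.073158
  V(1,1) = exp(-r*dt) * [p*0.020996 + (1-p)*0.000000] = 0.010377; exercise = 0.000000; V(1,1) = max -> 0.010377
  V(0,0) = exp(-r*dt) * [p*0.073158 + (1-p)*0.010377] = 0.041337; exercise = 0.000000; V(0,0) = max -> 0.041337


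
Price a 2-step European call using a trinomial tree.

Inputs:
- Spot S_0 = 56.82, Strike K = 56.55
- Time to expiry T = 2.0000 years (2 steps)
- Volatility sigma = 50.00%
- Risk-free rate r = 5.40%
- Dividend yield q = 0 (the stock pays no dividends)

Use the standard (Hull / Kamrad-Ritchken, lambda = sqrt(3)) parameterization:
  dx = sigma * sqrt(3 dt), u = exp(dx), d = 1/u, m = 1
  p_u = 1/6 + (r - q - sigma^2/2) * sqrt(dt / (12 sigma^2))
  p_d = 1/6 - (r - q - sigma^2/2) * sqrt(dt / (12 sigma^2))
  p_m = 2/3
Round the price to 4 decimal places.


dt = T/N = 1.000000; dx = sigma*sqrt(3*dt) = 0.866025
u = exp(dx) = 2.377443; d = 1/u = 0.420620
p_u = 0.125675, p_m = 0.666667, p_d = 0.207659
Discount per step: exp(-r*dt) = 0.947432
Stock lattice S(k, j) with j the centered position index:
  k=0: S(0,+0) = 56.8200
  k=1: S(1,-1) = 23.8996; S(1,+0) = 56.8200; S(1,+1) = 135.0863
  k=2: S(2,-2) = 10.0527; S(2,-1) = 23.8996; S(2,+0) = 56.8200; S(2,+1) = 135.0863; S(2,+2) = 321.1599
Terminal payoffs V(N, j) = max(S_T - K, 0):
  V(2,-2) = 0.000000; V(2,-1) = 0.000000; V(2,+0) = 0.270000; V(2,+1) = 78.536293; V(2,+2) = 264.609917
Backward induction: V(k, j) = exp(-r*dt) * [p_u * V(k+1, j+1) + p_m * V(k+1, j) + p_d * V(k+1, j-1)]
  V(1,-1) = exp(-r*dt) * [p_u*0.270000 + p_m*0.000000 + p_d*0.000000] = 0.032148
  V(1,+0) = exp(-r*dt) * [p_u*78.536293 + p_m*0.270000 + p_d*0.000000] = 9.521724
  V(1,+1) = exp(-r*dt) * [p_u*264.609917 + p_m*78.536293 + p_d*0.270000] = 81.164987
  V(0,+0) = exp(-r*dt) * [p_u*81.164987 + p_m*9.521724 + p_d*0.032148] = 15.684630

Answer: Price = V(0,0) = 15.6846


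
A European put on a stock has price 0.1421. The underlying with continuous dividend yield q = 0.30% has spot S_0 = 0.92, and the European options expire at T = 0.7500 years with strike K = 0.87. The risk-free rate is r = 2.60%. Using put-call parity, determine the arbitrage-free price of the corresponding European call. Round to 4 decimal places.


Answer: Call price = 0.2068

Derivation:
Put-call parity: C - P = S_0 * exp(-qT) - K * exp(-rT).
S_0 * exp(-qT) = 0.9200 * 0.99775253 = 0.91793233
K * exp(-rT) = 0.8700 * 0.98068890 = 0.85319934
C = P + S*exp(-qT) - K*exp(-rT)
C = 0.1421 + 0.91793233 - 0.85319934 = 0.2068


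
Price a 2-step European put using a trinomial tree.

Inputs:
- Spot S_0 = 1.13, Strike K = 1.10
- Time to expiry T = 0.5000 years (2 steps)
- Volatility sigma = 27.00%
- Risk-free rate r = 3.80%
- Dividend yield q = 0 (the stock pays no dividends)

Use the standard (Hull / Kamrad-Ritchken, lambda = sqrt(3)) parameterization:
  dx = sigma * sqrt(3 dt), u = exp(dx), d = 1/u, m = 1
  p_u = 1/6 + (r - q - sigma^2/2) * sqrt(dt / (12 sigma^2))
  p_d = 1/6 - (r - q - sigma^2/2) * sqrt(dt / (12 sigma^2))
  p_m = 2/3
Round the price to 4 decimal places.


Answer: Price = V(0,0) = 0.0552

Derivation:
dt = T/N = 0.250000; dx = sigma*sqrt(3*dt) = 0.233827
u = exp(dx) = 1.263426; d = 1/u = 0.791499
p_u = 0.167495, p_m = 0.666667, p_d = 0.165838
Discount per step: exp(-r*dt) = 0.990545
Stock lattice S(k, j) with j the centered position index:
  k=0: S(0,+0) = 1.1300
  k=1: S(1,-1) = 0.8944; S(1,+0) = 1.1300; S(1,+1) = 1.4277
  k=2: S(2,-2) = 0.7079; S(2,-1) = 0.8944; S(2,+0) = 1.1300; S(2,+1) = 1.4277; S(2,+2) = 1.8038
Terminal payoffs V(N, j) = max(K - S_T, 0):
  V(2,-2) = 0.392088; V(2,-1) = 0.205606; V(2,+0) = 0.000000; V(2,+1) = 0.000000; V(2,+2) = 0.000000
Backward induction: V(k, j) = exp(-r*dt) * [p_u * V(k+1, j+1) + p_m * V(k+1, j) + p_d * V(k+1, j-1)]
  V(1,-1) = exp(-r*dt) * [p_u*0.000000 + p_m*0.205606 + p_d*0.392088] = 0.200183
  V(1,+0) = exp(-r*dt) * [p_u*0.000000 + p_m*0.000000 + p_d*0.205606] = 0.033775
  V(1,+1) = exp(-r*dt) * [p_u*0.000000 + p_m*0.000000 + p_d*0.000000] = 0.000000
  V(0,+0) = exp(-r*dt) * [p_u*0.000000 + p_m*0.033775 + p_d*0.200183] = 0.055188


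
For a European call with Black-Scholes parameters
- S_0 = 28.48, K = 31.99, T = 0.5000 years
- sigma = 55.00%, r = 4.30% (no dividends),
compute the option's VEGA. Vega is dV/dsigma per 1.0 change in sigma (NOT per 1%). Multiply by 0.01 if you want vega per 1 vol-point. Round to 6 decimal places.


d1 = -0.0491021825; d2 = -0.4380109121
phi(d1) = 0.3984616404; exp(-qT) = 1.0000000000; exp(-rT) = 0.9787294775
Vega = S * exp(-qT) * phi(d1) * sqrt(T) = 28.4800 * 1.0000000000 * 0.3984616404 * 0.7071067812 = 8.024380

Answer: Vega = 8.024380


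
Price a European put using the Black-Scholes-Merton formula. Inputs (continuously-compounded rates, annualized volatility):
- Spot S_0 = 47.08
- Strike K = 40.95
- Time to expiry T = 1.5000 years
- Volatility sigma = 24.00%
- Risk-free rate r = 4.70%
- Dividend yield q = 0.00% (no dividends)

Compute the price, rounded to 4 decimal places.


d1 = (ln(S/K) + (r - q + 0.5*sigma^2) * T) / (sigma * sqrt(T)) = 0.86139189
d2 = d1 - sigma * sqrt(T) = 0.56745312
exp(-rT) = 0.93192774; exp(-qT) = 1.00000000
P = K * exp(-rT) * N(-d2) - S_0 * exp(-qT) * N(-d1)
N(-d1) = 0.19451112; N(-d2) = 0.28520318
P = 40.9500 * 0.93192774 * 0.28520318 - 47.0800 * 1.00000000 * 0.19451112 = 1.7265

Answer: Price = 1.7265
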